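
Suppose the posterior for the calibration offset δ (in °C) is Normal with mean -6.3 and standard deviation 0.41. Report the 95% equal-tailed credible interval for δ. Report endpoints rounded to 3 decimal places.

The posterior is symmetric, so the 95% equal-tailed interval is δ = -6.3 ± z·0.41 with z = 1.960.
Half-width: 1.960 × 0.41 = 0.804.
-6.3 − 0.804 = -7.104; -6.3 + 0.804 = -5.496.

[-7.104, -5.496]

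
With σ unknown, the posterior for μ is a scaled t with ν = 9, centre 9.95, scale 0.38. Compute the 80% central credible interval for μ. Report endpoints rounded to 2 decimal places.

[9.42, 10.48]

The t_9 distribution is symmetric; the 80% interval is 9.95 ± t·0.38 with t_{0.9,9} = 1.383.
Half-width: 1.383 × 0.38 = 0.53.
9.95 − 0.53 = 9.42; 9.95 + 0.53 = 10.48.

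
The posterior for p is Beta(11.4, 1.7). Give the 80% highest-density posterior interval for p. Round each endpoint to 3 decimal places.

[0.797, 0.992]

The posterior is unimodal and skewed, so the HPD interval has equal density at both endpoints and is the shortest 80% interval.
Solving f(0.797) = f(0.992) with F(0.992) − F(0.797) = 0.80 gives [0.797, 0.992].
For comparison, the equal-tailed interval is [0.746, 0.968]; the HPD is narrower and shifted toward the mode.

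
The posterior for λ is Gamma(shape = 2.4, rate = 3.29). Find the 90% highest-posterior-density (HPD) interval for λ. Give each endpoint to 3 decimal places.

[0.062, 1.387]

The posterior is unimodal and skewed, so the HPD interval has equal density at both endpoints and is the shortest 90% interval.
Solving f(0.062) = f(1.387) with F(1.387) − F(0.062) = 0.90 gives [0.062, 1.387].
For comparison, the equal-tailed interval is [0.160, 1.635]; the HPD is narrower and shifted toward the mode.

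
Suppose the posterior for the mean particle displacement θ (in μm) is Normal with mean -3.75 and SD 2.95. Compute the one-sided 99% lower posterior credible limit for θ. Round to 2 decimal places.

Need L with P(θ ≥ L) = 0.99: L = -3.75 − z_{0.01}·2.95.
z = 2.326; L = -3.75 − 2.326 × 2.95 = -10.61.

-10.61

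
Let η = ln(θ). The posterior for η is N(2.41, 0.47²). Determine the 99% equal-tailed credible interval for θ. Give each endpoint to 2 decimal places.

On the log scale the 99% interval is 2.41 ± 2.576 × 0.47 = [1.1994, 3.6206].
Exponentiate: [e^1.1994, e^3.6206] = [3.32, 37.36].

[3.32, 37.36]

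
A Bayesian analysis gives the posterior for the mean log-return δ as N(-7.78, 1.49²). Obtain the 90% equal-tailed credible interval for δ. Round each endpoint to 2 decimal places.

The posterior is symmetric, so the 90% equal-tailed interval is δ = -7.78 ± z·1.49 with z = 1.645.
Half-width: 1.645 × 1.49 = 2.45.
-7.78 − 2.45 = -10.23; -7.78 + 2.45 = -5.33.

[-10.23, -5.33]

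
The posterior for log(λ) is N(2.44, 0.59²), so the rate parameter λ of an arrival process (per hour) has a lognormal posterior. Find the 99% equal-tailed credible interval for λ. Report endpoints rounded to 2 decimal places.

On the log scale the 99% interval is 2.44 ± 2.576 × 0.59 = [0.9203, 3.9597].
Exponentiate: [e^0.9203, e^3.9597] = [2.51, 52.44].

[2.51, 52.44]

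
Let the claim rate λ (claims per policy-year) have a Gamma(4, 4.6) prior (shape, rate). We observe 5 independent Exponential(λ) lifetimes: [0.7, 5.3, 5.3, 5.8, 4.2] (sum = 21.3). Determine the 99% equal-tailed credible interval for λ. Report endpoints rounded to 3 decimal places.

Posterior: Gamma(4+5, 4.6+21.3) = Gamma(9, 25.9) (shape, rate).
Equal-tailed 99% interval: Gamma(9, 25.9) quantiles at 0.005 and 0.995.
Posterior mean ≈ 0.347, SD ≈ 0.116; a Normal approximation gives roughly [0.049, 0.646].
Exact: lower = 0.121; upper = 0.717.

[0.121, 0.717]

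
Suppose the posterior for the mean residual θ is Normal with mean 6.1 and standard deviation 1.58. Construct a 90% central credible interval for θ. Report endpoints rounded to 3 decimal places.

The posterior is symmetric, so the 90% equal-tailed interval is θ = 6.1 ± z·1.58 with z = 1.645.
Half-width: 1.645 × 1.58 = 2.599.
6.1 − 2.599 = 3.501; 6.1 + 2.599 = 8.699.

[3.501, 8.699]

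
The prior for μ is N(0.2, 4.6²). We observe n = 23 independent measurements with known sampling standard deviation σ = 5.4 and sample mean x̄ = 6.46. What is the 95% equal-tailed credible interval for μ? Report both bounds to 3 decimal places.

[3.963, 8.250]

Posterior precision = 1/4.6² + 23/5.4² = 0.0473 + 0.7888 = 0.8360, so posterior SD = 1.0937.
Posterior mean = (0.2/4.6² + 23·6.46/5.4²) / 0.8360 = 6.1061.
Interval: 6.1061 ± 1.960 × 1.0937 → [3.963, 8.250].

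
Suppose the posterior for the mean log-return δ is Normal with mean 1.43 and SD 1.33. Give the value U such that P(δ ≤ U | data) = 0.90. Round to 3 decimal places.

3.134

Need U with P(δ ≤ U) = 0.90: U = 1.43 + z_{0.1}·1.33.
z = 1.282; U = 1.43 + 1.282 × 1.33 = 3.134.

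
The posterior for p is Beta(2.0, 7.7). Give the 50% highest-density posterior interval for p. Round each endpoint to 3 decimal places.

[0.065, 0.221]

The posterior is unimodal and skewed, so the HPD interval has equal density at both endpoints and is the shortest 50% interval.
Solving f(0.065) = f(0.221) with F(0.221) − F(0.065) = 0.50 gives [0.065, 0.221].
For comparison, the equal-tailed interval is [0.111, 0.281]; the HPD is narrower and shifted toward the mode.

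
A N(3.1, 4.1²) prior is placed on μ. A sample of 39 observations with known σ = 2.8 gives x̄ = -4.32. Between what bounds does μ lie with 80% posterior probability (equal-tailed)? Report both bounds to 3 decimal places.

Posterior precision = 1/4.1² + 39/2.8² = 0.0595 + 4.9745 = 5.0340, so posterior SD = 0.4457.
Posterior mean = (3.1/4.1² + 39·-4.32/2.8²) / 5.0340 = -4.2323.
Interval: -4.2323 ± 1.282 × 0.4457 → [-4.804, -3.661].

[-4.804, -3.661]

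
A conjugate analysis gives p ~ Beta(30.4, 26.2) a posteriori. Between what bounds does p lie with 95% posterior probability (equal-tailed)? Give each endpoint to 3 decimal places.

Posterior: Beta(30.4, 26.2).
Equal-tailed 95% interval: the 0.025 and 0.975 quantiles of Beta(30.4, 26.2).
Posterior mean ≈ 0.537, SD ≈ 0.066; a Normal approximation gives roughly [0.408, 0.666].
Exact: F⁻¹(0.025) = 0.408; F⁻¹(0.975) = 0.664.

[0.408, 0.664]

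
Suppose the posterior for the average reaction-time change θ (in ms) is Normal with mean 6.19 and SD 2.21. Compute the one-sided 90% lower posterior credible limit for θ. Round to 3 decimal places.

Need L with P(θ ≥ L) = 0.90: L = 6.19 − z_{0.1}·2.21.
z = 1.282; L = 6.19 − 1.282 × 2.21 = 3.358.

3.358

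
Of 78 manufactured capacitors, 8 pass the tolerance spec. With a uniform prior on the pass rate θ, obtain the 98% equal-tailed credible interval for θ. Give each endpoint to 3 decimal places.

Posterior: Beta(1+8, 1+70) = Beta(9, 71).
Equal-tailed 98% interval: the 0.01 and 0.99 quantiles of Beta(9, 71).
Posterior mean ≈ 0.113, SD ≈ 0.035; a Normal approximation gives roughly [0.031, 0.194].
Exact: F⁻¹(0.01) = 0.046; F⁻¹(0.99) = 0.207.

[0.046, 0.207]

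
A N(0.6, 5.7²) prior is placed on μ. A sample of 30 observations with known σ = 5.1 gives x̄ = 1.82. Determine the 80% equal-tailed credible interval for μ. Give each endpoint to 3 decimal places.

[0.611, 2.966]

Posterior precision = 1/5.7² + 30/5.1² = 0.0308 + 1.1534 = 1.1842, so posterior SD = 0.9189.
Posterior mean = (0.6/5.7² + 30·1.82/5.1²) / 1.1842 = 1.7883.
Interval: 1.7883 ± 1.282 × 0.9189 → [0.611, 2.966].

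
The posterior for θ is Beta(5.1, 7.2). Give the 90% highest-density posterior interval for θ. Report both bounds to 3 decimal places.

[0.191, 0.635]

The posterior is unimodal and skewed, so the HPD interval has equal density at both endpoints and is the shortest 90% interval.
Solving f(0.191) = f(0.635) with F(0.635) − F(0.191) = 0.90 gives [0.191, 0.635].
For comparison, the equal-tailed interval is [0.200, 0.645]; the HPD is narrower and shifted toward the mode.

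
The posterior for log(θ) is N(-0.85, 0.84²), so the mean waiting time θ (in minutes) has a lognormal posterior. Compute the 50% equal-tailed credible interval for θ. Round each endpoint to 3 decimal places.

[0.243, 0.753]

On the log scale the 50% interval is -0.85 ± 0.674 × 0.84 = [-1.4166, -0.2834].
Exponentiate: [e^-1.4166, e^-0.2834] = [0.243, 0.753].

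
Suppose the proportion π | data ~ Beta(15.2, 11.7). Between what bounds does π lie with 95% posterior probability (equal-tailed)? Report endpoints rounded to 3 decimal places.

[0.378, 0.743]

Posterior: Beta(15.2, 11.7).
Equal-tailed 95% interval: the 0.025 and 0.975 quantiles of Beta(15.2, 11.7).
Posterior mean ≈ 0.565, SD ≈ 0.094; a Normal approximation gives roughly [0.381, 0.749].
Exact: F⁻¹(0.025) = 0.378; F⁻¹(0.975) = 0.743.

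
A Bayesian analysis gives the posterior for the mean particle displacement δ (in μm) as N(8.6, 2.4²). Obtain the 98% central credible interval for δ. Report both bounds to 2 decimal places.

[3.02, 14.18]

The posterior is symmetric, so the 98% equal-tailed interval is δ = 8.6 ± z·2.4 with z = 2.326.
Half-width: 2.326 × 2.4 = 5.58.
8.6 − 5.58 = 3.02; 8.6 + 5.58 = 14.18.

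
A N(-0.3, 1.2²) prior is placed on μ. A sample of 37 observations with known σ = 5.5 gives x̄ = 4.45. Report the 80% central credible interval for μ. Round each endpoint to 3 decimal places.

Posterior precision = 1/1.2² + 37/5.5² = 0.6944 + 1.2231 = 1.9176, so posterior SD = 0.7221.
Posterior mean = (-0.3/1.2² + 37·4.45/5.5²) / 1.9176 = 2.7298.
Interval: 2.7298 ± 1.282 × 0.7221 → [1.804, 3.655].

[1.804, 3.655]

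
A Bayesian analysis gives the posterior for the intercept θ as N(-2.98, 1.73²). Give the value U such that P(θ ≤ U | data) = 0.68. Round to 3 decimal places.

Need U with P(θ ≤ U) = 0.68: U = -2.98 + z_{0.32}·1.73.
z = 0.468; U = -2.98 + 0.468 × 1.73 = -2.171.

-2.171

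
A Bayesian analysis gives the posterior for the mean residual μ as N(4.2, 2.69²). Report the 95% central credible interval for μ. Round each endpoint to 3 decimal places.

The posterior is symmetric, so the 95% equal-tailed interval is μ = 4.2 ± z·2.69 with z = 1.960.
Half-width: 1.960 × 2.69 = 5.272.
4.2 − 5.272 = -1.072; 4.2 + 5.272 = 9.472.

[-1.072, 9.472]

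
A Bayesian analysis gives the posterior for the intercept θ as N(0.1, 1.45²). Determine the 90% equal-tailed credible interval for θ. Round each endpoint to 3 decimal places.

The posterior is symmetric, so the 90% equal-tailed interval is θ = 0.1 ± z·1.45 with z = 1.645.
Half-width: 1.645 × 1.45 = 2.385.
0.1 − 2.385 = -2.285; 0.1 + 2.385 = 2.485.

[-2.285, 2.485]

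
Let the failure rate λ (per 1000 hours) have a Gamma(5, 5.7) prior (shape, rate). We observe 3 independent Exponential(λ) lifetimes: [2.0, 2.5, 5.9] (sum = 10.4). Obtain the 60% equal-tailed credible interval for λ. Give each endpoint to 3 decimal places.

[0.346, 0.636]

Posterior: Gamma(5+3, 5.7+10.4) = Gamma(8, 16.1) (shape, rate).
Equal-tailed 60% interval: Gamma(8, 16.1) quantiles at 0.2 and 0.8.
Posterior mean ≈ 0.497, SD ≈ 0.176; a Normal approximation gives roughly [0.349, 0.645].
Exact: lower = 0.346; upper = 0.636.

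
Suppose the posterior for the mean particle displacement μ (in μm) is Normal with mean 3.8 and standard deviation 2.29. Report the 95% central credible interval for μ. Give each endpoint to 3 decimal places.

[-0.688, 8.288]

The posterior is symmetric, so the 95% equal-tailed interval is μ = 3.8 ± z·2.29 with z = 1.960.
Half-width: 1.960 × 2.29 = 4.488.
3.8 − 4.488 = -0.688; 3.8 + 4.488 = 8.288.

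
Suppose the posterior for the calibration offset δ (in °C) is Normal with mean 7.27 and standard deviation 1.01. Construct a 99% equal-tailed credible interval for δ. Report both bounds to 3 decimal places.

[4.668, 9.872]

The posterior is symmetric, so the 99% equal-tailed interval is δ = 7.27 ± z·1.01 with z = 2.576.
Half-width: 2.576 × 1.01 = 2.602.
7.27 − 2.602 = 4.668; 7.27 + 2.602 = 9.872.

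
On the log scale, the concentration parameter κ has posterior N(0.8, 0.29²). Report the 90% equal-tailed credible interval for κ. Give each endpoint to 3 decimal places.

[1.381, 3.586]

On the log scale the 90% interval is 0.8 ± 1.645 × 0.29 = [0.3230, 1.2770].
Exponentiate: [e^0.3230, e^1.2770] = [1.381, 3.586].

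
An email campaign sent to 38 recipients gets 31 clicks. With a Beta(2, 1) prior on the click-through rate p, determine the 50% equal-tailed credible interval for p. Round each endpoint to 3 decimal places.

[0.766, 0.849]

Posterior: Beta(2+31, 1+7) = Beta(33, 8).
Equal-tailed 50% interval: the 0.25 and 0.75 quantiles of Beta(33, 8).
Posterior mean ≈ 0.805, SD ≈ 0.061; a Normal approximation gives roughly [0.764, 0.846].
Exact: F⁻¹(0.25) = 0.766; F⁻¹(0.75) = 0.849.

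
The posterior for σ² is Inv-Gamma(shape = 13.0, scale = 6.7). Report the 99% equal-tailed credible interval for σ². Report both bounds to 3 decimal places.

Inverse-Gamma(13.0, 6.7) quantiles: F⁻¹(0.005) and F⁻¹(0.995).
Equivalently, 1/σ² ~ Gamma(13.0, rate = 6.7); invert its 0.995 and 0.005 quantiles.
Posterior mean ≈ 0.558, SD ≈ 0.168; a Normal approximation gives roughly [0.125, 0.992].
Exact: lower = 0.277; upper = 1.201.

[0.277, 1.201]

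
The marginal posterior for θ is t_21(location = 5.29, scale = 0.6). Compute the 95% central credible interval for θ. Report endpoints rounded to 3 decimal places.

The t_21 distribution is symmetric; the 95% interval is 5.29 ± t·0.6 with t_{0.975,21} = 2.080.
Half-width: 2.080 × 0.6 = 1.248.
5.29 − 1.248 = 4.042; 5.29 + 1.248 = 6.538.

[4.042, 6.538]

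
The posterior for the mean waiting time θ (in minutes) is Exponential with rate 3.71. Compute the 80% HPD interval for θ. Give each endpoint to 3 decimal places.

The exponential density is strictly decreasing on [0, ∞), so the HPD interval is anchored at 0: [0, q] with P(θ ≤ q) = 0.80.
q = −ln(1 − 0.80) / 3.71 = 1.6094 / 3.71 = 0.434.

[0.000, 0.434]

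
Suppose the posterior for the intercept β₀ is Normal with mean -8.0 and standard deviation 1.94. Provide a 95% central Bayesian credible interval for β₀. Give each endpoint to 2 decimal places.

The posterior is symmetric, so the 95% equal-tailed interval is β₀ = -8.0 ± z·1.94 with z = 1.960.
Half-width: 1.960 × 1.94 = 3.80.
-8.0 − 3.80 = -11.80; -8.0 + 3.80 = -4.20.

[-11.80, -4.20]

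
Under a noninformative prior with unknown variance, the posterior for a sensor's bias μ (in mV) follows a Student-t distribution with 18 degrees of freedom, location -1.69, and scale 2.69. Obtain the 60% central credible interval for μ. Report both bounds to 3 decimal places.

[-4.009, 0.629]

The t_18 distribution is symmetric; the 60% interval is -1.69 ± t·2.69 with t_{0.8,18} = 0.862.
Half-width: 0.862 × 2.69 = 2.319.
-1.69 − 2.319 = -4.009; -1.69 + 2.319 = 0.629.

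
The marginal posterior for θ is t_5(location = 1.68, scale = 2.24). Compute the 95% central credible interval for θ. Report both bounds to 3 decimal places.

The t_5 distribution is symmetric; the 95% interval is 1.68 ± t·2.24 with t_{0.975,5} = 2.571.
Half-width: 2.571 × 2.24 = 5.758.
1.68 − 5.758 = -4.078; 1.68 + 5.758 = 7.438.

[-4.078, 7.438]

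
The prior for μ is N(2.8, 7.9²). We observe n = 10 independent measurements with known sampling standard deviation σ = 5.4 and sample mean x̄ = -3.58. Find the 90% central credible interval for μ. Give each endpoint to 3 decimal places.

Posterior precision = 1/7.9² + 10/5.4² = 0.0160 + 0.3429 = 0.3590, so posterior SD = 1.6691.
Posterior mean = (2.8/7.9² + 10·-3.58/5.4²) / 0.3590 = -3.2952.
Interval: -3.2952 ± 1.645 × 1.6691 → [-6.041, -0.550].

[-6.041, -0.550]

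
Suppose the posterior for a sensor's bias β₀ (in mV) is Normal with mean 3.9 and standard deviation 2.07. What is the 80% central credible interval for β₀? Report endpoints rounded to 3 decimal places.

[1.247, 6.553]

The posterior is symmetric, so the 80% equal-tailed interval is β₀ = 3.9 ± z·2.07 with z = 1.282.
Half-width: 1.282 × 2.07 = 2.653.
3.9 − 2.653 = 1.247; 3.9 + 2.653 = 6.553.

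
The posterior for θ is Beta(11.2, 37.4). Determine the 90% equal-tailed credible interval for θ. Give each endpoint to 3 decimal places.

Posterior: Beta(11.2, 37.4).
Equal-tailed 90% interval: the 0.05 and 0.95 quantiles of Beta(11.2, 37.4).
Posterior mean ≈ 0.230, SD ≈ 0.060; a Normal approximation gives roughly [0.132, 0.329].
Exact: F⁻¹(0.05) = 0.139; F⁻¹(0.95) = 0.335.

[0.139, 0.335]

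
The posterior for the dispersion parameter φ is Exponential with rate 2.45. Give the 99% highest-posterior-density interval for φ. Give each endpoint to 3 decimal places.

[0.000, 1.880]

The exponential density is strictly decreasing on [0, ∞), so the HPD interval is anchored at 0: [0, q] with P(φ ≤ q) = 0.99.
q = −ln(1 − 0.99) / 2.45 = 4.6052 / 2.45 = 1.880.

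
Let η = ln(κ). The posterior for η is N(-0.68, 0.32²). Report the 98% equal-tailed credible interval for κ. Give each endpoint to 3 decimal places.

On the log scale the 98% interval is -0.68 ± 2.326 × 0.32 = [-1.4244, 0.0644].
Exponentiate: [e^-1.4244, e^0.0644] = [0.241, 1.067].

[0.241, 1.067]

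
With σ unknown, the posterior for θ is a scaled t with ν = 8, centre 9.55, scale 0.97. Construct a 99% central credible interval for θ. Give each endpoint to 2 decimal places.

[6.30, 12.80]

The t_8 distribution is symmetric; the 99% interval is 9.55 ± t·0.97 with t_{0.995,8} = 3.355.
Half-width: 3.355 × 0.97 = 3.25.
9.55 − 3.25 = 6.30; 9.55 + 3.25 = 12.80.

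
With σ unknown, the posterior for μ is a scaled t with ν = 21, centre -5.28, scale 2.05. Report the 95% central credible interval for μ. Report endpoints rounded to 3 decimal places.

The t_21 distribution is symmetric; the 95% interval is -5.28 ± t·2.05 with t_{0.975,21} = 2.080.
Half-width: 2.080 × 2.05 = 4.263.
-5.28 − 4.263 = -9.543; -5.28 + 4.263 = -1.017.

[-9.543, -1.017]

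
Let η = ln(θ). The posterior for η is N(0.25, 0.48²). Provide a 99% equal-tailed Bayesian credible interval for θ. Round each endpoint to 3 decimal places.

On the log scale the 99% interval is 0.25 ± 2.576 × 0.48 = [-0.9864, 1.4864].
Exponentiate: [e^-0.9864, e^1.4864] = [0.373, 4.421].

[0.373, 4.421]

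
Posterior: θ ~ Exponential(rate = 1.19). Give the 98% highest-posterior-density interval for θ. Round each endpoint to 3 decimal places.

The exponential density is strictly decreasing on [0, ∞), so the HPD interval is anchored at 0: [0, q] with P(θ ≤ q) = 0.98.
q = −ln(1 − 0.98) / 1.19 = 3.9120 / 1.19 = 3.287.

[0.000, 3.287]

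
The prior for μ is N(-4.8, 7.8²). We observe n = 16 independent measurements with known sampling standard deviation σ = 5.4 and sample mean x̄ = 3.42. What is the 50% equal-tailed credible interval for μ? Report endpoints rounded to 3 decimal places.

[2.284, 4.078]

Posterior precision = 1/7.8² + 16/5.4² = 0.0164 + 0.5487 = 0.5651, so posterior SD = 1.3302.
Posterior mean = (-4.8/7.8² + 16·3.42/5.4²) / 0.5651 = 3.1809.
Interval: 3.1809 ± 0.674 × 1.3302 → [2.284, 4.078].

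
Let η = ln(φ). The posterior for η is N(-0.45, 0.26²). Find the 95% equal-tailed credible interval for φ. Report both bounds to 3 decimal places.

[0.383, 1.061]

On the log scale the 95% interval is -0.45 ± 1.960 × 0.26 = [-0.9596, 0.0596].
Exponentiate: [e^-0.9596, e^0.0596] = [0.383, 1.061].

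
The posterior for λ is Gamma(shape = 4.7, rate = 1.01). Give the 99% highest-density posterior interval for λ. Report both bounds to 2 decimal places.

[0.63, 11.18]

The posterior is unimodal and skewed, so the HPD interval has equal density at both endpoints and is the shortest 99% interval.
Solving f(0.63) = f(11.18) with F(11.18) − F(0.63) = 0.99 gives [0.63, 11.18].
For comparison, the equal-tailed interval is [0.94, 12.00]; the HPD is narrower and shifted toward the mode.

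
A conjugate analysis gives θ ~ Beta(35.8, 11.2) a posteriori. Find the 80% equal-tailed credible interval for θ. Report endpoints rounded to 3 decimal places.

Posterior: Beta(35.8, 11.2).
Equal-tailed 80% interval: the 0.1 and 0.9 quantiles of Beta(35.8, 11.2).
Posterior mean ≈ 0.762, SD ≈ 0.061; a Normal approximation gives roughly [0.683, 0.841].
Exact: F⁻¹(0.1) = 0.680; F⁻¹(0.9) = 0.838.

[0.680, 0.838]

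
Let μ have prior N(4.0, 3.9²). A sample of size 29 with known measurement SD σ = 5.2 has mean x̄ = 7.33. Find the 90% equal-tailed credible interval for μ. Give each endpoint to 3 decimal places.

Posterior precision = 1/3.9² + 29/5.2² = 0.0657 + 1.0725 = 1.1382, so posterior SD = 0.9373.
Posterior mean = (4.0/3.9² + 29·7.33/5.2²) / 1.1382 = 7.1377.
Interval: 7.1377 ± 1.645 × 0.9373 → [5.596, 8.679].

[5.596, 8.679]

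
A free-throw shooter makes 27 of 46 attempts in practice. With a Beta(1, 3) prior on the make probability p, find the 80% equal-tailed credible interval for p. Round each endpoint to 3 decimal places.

Posterior: Beta(1+27, 3+19) = Beta(28, 22).
Equal-tailed 80% interval: the 0.1 and 0.9 quantiles of Beta(28, 22).
Posterior mean ≈ 0.560, SD ≈ 0.070; a Normal approximation gives roughly [0.471, 0.649].
Exact: F⁻¹(0.1) = 0.470; F⁻¹(0.9) = 0.649.

[0.470, 0.649]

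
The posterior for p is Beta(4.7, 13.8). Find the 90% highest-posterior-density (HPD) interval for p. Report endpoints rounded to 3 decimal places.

The posterior is unimodal and skewed, so the HPD interval has equal density at both endpoints and is the shortest 90% interval.
Solving f(0.093) = f(0.409) with F(0.409) − F(0.093) = 0.90 gives [0.093, 0.409].
For comparison, the equal-tailed interval is [0.108, 0.431]; the HPD is narrower and shifted toward the mode.

[0.093, 0.409]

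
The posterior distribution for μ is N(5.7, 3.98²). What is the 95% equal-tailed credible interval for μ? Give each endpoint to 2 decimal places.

The posterior is symmetric, so the 95% equal-tailed interval is μ = 5.7 ± z·3.98 with z = 1.960.
Half-width: 1.960 × 3.98 = 7.80.
5.7 − 7.80 = -2.10; 5.7 + 7.80 = 13.50.

[-2.10, 13.50]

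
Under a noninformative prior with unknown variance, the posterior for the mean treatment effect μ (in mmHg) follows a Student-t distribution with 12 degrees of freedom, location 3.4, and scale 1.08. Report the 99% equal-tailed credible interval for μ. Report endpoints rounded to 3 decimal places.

The t_12 distribution is symmetric; the 99% interval is 3.4 ± t·1.08 with t_{0.995,12} = 3.055.
Half-width: 3.055 × 1.08 = 3.299.
3.4 − 3.299 = 0.101; 3.4 + 3.299 = 6.699.

[0.101, 6.699]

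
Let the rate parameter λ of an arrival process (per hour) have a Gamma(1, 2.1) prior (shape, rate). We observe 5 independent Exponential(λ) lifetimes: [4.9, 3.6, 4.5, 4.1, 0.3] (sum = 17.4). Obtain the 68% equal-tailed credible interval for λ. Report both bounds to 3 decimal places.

[0.186, 0.429]

Posterior: Gamma(1+5, 2.1+17.4) = Gamma(6, 19.5) (shape, rate).
Equal-tailed 68% interval: Gamma(6, 19.5) quantiles at 0.16 and 0.84.
Posterior mean ≈ 0.308, SD ≈ 0.126; a Normal approximation gives roughly [0.183, 0.433].
Exact: lower = 0.186; upper = 0.429.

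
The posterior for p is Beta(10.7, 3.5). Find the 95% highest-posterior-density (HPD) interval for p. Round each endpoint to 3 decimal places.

[0.537, 0.949]

The posterior is unimodal and skewed, so the HPD interval has equal density at both endpoints and is the shortest 95% interval.
Solving f(0.537) = f(0.949) with F(0.949) − F(0.537) = 0.95 gives [0.537, 0.949].
For comparison, the equal-tailed interval is [0.509, 0.931]; the HPD is narrower and shifted toward the mode.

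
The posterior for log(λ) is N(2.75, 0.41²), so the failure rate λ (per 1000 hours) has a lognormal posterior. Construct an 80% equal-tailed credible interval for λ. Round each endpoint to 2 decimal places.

On the log scale the 80% interval is 2.75 ± 1.282 × 0.41 = [2.2246, 3.2754].
Exponentiate: [e^2.2246, e^3.2754] = [9.25, 26.45].

[9.25, 26.45]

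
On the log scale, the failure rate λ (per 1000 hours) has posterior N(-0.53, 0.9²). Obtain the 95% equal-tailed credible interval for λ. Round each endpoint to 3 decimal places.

On the log scale the 95% interval is -0.53 ± 1.960 × 0.9 = [-2.2940, 1.2340].
Exponentiate: [e^-2.2940, e^1.2340] = [0.101, 3.435].

[0.101, 3.435]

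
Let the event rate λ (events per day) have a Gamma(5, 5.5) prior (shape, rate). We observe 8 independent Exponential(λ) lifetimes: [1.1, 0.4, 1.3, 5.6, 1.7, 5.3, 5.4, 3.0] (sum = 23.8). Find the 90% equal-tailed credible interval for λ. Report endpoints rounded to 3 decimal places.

[0.262, 0.664]

Posterior: Gamma(5+8, 5.5+23.8) = Gamma(13, 29.3) (shape, rate).
Equal-tailed 90% interval: Gamma(13, 29.3) quantiles at 0.05 and 0.95.
Posterior mean ≈ 0.444, SD ≈ 0.123; a Normal approximation gives roughly [0.241, 0.646].
Exact: lower = 0.262; upper = 0.664.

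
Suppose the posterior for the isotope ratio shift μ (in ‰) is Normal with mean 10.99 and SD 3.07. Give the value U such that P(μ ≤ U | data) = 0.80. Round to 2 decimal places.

13.57

Need U with P(μ ≤ U) = 0.80: U = 10.99 + z_{0.2}·3.07.
z = 0.842; U = 10.99 + 0.842 × 3.07 = 13.57.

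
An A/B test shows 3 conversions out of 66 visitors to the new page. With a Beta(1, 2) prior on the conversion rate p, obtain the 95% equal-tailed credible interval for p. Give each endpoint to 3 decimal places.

[0.016, 0.124]

Posterior: Beta(1+3, 2+63) = Beta(4, 65).
Equal-tailed 95% interval: the 0.025 and 0.975 quantiles of Beta(4, 65).
Posterior mean ≈ 0.058, SD ≈ 0.028; a Normal approximation gives roughly [0.003, 0.113].
Exact: F⁻¹(0.025) = 0.016; F⁻¹(0.975) = 0.124.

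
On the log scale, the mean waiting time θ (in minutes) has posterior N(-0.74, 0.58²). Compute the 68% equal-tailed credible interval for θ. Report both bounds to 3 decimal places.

[0.268, 0.849]

On the log scale the 68% interval is -0.74 ± 0.994 × 0.58 = [-1.3168, -0.1632].
Exponentiate: [e^-1.3168, e^-0.1632] = [0.268, 0.849].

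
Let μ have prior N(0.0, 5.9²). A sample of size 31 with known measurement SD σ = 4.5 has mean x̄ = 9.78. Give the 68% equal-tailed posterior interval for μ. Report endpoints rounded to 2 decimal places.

[8.80, 10.40]

Posterior precision = 1/5.9² + 31/4.5² = 0.0287 + 1.5309 = 1.5596, so posterior SD = 0.8007.
Posterior mean = (0.0/5.9² + 31·9.78/4.5²) / 1.5596 = 9.5999.
Interval: 9.5999 ± 0.994 × 0.8007 → [8.80, 10.40].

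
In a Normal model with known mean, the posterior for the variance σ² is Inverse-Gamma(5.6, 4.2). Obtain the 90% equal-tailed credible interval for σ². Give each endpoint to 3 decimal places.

Inverse-Gamma(5.6, 4.2) quantiles: F⁻¹(0.05) and F⁻¹(0.95).
Equivalently, 1/σ² ~ Gamma(5.6, rate = 4.2); invert its 0.95 and 0.05 quantiles.
Posterior mean ≈ 0.913, SD ≈ 0.481; a Normal approximation gives roughly [0.122, 1.705].
Exact: lower = 0.421; upper = 1.786.

[0.421, 1.786]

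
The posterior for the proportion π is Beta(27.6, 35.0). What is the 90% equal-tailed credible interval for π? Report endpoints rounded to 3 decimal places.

Posterior: Beta(27.6, 35.0).
Equal-tailed 90% interval: the 0.05 and 0.95 quantiles of Beta(27.6, 35.0).
Posterior mean ≈ 0.441, SD ≈ 0.062; a Normal approximation gives roughly [0.338, 0.543].
Exact: F⁻¹(0.05) = 0.339; F⁻¹(0.95) = 0.544.

[0.339, 0.544]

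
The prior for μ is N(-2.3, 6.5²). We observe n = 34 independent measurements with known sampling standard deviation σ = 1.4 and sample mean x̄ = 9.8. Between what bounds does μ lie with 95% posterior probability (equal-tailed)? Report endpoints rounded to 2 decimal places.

[9.31, 10.25]

Posterior precision = 1/6.5² + 34/1.4² = 0.0237 + 17.3469 = 17.3706, so posterior SD = 0.2399.
Posterior mean = (-2.3/6.5² + 34·9.8/1.4²) / 17.3706 = 9.7835.
Interval: 9.7835 ± 1.960 × 0.2399 → [9.31, 10.25].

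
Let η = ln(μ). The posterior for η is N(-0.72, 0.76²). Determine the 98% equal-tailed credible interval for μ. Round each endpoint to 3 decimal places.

[0.083, 2.852]

On the log scale the 98% interval is -0.72 ± 2.326 × 0.76 = [-2.4880, 1.0480].
Exponentiate: [e^-2.4880, e^1.0480] = [0.083, 2.852].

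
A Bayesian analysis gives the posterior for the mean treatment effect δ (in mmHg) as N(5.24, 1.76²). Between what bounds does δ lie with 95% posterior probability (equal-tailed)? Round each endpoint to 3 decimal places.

[1.790, 8.690]

The posterior is symmetric, so the 95% equal-tailed interval is δ = 5.24 ± z·1.76 with z = 1.960.
Half-width: 1.960 × 1.76 = 3.450.
5.24 − 3.450 = 1.790; 5.24 + 3.450 = 8.690.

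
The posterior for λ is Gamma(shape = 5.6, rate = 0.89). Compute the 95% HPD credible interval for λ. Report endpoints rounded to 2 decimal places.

The posterior is unimodal and skewed, so the HPD interval has equal density at both endpoints and is the shortest 95% interval.
Solving f(1.72) = f(11.57) with F(11.57) − F(1.72) = 0.95 gives [1.72, 11.57].
For comparison, the equal-tailed interval is [2.21, 12.47]; the HPD is narrower and shifted toward the mode.

[1.72, 11.57]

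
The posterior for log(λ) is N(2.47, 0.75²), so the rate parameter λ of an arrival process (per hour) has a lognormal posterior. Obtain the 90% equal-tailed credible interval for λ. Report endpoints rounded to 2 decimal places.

[3.44, 40.59]

On the log scale the 90% interval is 2.47 ± 1.645 × 0.75 = [1.2364, 3.7036].
Exponentiate: [e^1.2364, e^3.7036] = [3.44, 40.59].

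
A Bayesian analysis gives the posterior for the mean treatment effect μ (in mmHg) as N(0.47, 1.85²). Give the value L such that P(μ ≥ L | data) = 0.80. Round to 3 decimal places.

-1.087

Need L with P(μ ≥ L) = 0.80: L = 0.47 − z_{0.2}·1.85.
z = 0.842; L = 0.47 − 0.842 × 1.85 = -1.087.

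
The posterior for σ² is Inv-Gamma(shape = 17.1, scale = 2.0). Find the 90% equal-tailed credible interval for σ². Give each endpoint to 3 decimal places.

[0.082, 0.183]

Inverse-Gamma(17.1, 2.0) quantiles: F⁻¹(0.05) and F⁻¹(0.95).
Equivalently, 1/σ² ~ Gamma(17.1, rate = 2.0); invert its 0.95 and 0.05 quantiles.
Posterior mean ≈ 0.124, SD ≈ 0.032; a Normal approximation gives roughly [0.072, 0.177].
Exact: lower = 0.082; upper = 0.183.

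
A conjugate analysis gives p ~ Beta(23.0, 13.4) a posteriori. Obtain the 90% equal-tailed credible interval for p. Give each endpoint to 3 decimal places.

Posterior: Beta(23.0, 13.4).
Equal-tailed 90% interval: the 0.05 and 0.95 quantiles of Beta(23.0, 13.4).
Posterior mean ≈ 0.632, SD ≈ 0.079; a Normal approximation gives roughly [0.502, 0.762].
Exact: F⁻¹(0.05) = 0.498; F⁻¹(0.95) = 0.758.

[0.498, 0.758]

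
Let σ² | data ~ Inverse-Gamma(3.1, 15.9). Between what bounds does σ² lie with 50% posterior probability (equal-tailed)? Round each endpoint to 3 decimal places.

Inverse-Gamma(3.1, 15.9) quantiles: F⁻¹(0.25) and F⁻¹(0.75).
Equivalently, 1/σ² ~ Gamma(3.1, rate = 15.9); invert its 0.75 and 0.25 quantiles.
Posterior mean ≈ 7.571, SD ≈ 7.219; a Normal approximation gives roughly [2.702, 12.441].
Exact: lower = 3.935; upper = 8.801.

[3.935, 8.801]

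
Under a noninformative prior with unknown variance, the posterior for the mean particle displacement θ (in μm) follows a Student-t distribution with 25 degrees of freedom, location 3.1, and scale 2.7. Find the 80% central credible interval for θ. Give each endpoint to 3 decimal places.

The t_25 distribution is symmetric; the 80% interval is 3.1 ± t·2.7 with t_{0.9,25} = 1.316.
Half-width: 1.316 × 2.7 = 3.554.
3.1 − 3.554 = -0.454; 3.1 + 3.554 = 6.654.

[-0.454, 6.654]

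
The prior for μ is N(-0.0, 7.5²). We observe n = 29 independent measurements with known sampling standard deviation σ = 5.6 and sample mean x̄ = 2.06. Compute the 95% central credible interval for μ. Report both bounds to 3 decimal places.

Posterior precision = 1/7.5² + 29/5.6² = 0.0178 + 0.9247 = 0.9425, so posterior SD = 1.0300.
Posterior mean = (-0.0/7.5² + 29·2.06/5.6²) / 0.9425 = 2.0211.
Interval: 2.0211 ± 1.960 × 1.0300 → [0.002, 4.040].

[0.002, 4.040]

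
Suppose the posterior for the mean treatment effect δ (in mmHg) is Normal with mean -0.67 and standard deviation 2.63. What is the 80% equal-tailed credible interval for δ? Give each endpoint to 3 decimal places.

The posterior is symmetric, so the 80% equal-tailed interval is δ = -0.67 ± z·2.63 with z = 1.282.
Half-width: 1.282 × 2.63 = 3.370.
-0.67 − 3.370 = -4.040; -0.67 + 3.370 = 2.700.

[-4.040, 2.700]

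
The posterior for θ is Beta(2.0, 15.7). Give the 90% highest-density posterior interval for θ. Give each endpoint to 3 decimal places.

[0.007, 0.217]

The posterior is unimodal and skewed, so the HPD interval has equal density at both endpoints and is the shortest 90% interval.
Solving f(0.007) = f(0.217) with F(0.217) − F(0.007) = 0.90 gives [0.007, 0.217].
For comparison, the equal-tailed interval is [0.022, 0.254]; the HPD is narrower and shifted toward the mode.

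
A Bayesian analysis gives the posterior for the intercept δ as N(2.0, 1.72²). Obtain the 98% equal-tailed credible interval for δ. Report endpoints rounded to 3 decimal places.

The posterior is symmetric, so the 98% equal-tailed interval is δ = 2.0 ± z·1.72 with z = 2.326.
Half-width: 2.326 × 1.72 = 4.001.
2.0 − 4.001 = -2.001; 2.0 + 4.001 = 6.001.

[-2.001, 6.001]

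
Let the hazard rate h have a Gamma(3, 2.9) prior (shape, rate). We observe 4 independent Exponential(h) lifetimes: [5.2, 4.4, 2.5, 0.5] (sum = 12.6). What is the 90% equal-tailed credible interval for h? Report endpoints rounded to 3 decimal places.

Posterior: Gamma(3+4, 2.9+12.6) = Gamma(7, 15.5) (shape, rate).
Equal-tailed 90% interval: Gamma(7, 15.5) quantiles at 0.05 and 0.95.
Posterior mean ≈ 0.452, SD ≈ 0.171; a Normal approximation gives roughly [0.171, 0.732].
Exact: lower = 0.212; upper = 0.764.

[0.212, 0.764]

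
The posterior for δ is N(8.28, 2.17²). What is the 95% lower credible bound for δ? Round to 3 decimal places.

Need L with P(δ ≥ L) = 0.95: L = 8.28 − z_{0.05}·2.17.
z = 1.645; L = 8.28 − 1.645 × 2.17 = 4.711.

4.711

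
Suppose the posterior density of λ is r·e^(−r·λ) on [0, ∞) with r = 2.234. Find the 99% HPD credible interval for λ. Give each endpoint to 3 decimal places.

The exponential density is strictly decreasing on [0, ∞), so the HPD interval is anchored at 0: [0, q] with P(λ ≤ q) = 0.99.
q = −ln(1 − 0.99) / 2.234 = 4.6052 / 2.234 = 2.061.

[0.000, 2.061]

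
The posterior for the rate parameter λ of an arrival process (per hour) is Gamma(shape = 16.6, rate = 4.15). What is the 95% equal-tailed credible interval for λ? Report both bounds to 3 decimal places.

[2.313, 6.141]

Posterior: Gamma(shape 16.6, rate 4.15).
Equal-tailed 95% interval: Gamma(16.6, 4.15) quantiles at 0.025 and 0.975.
Posterior mean ≈ 4.000, SD ≈ 0.982; a Normal approximation gives roughly [2.076, 5.924].
Exact: lower = 2.313; upper = 6.141.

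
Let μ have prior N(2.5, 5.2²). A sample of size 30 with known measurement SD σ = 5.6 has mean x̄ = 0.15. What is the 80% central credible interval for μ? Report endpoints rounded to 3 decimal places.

Posterior precision = 1/5.2² + 30/5.6² = 0.0370 + 0.9566 = 0.9936, so posterior SD = 1.0032.
Posterior mean = (2.5/5.2² + 30·0.15/5.6²) / 0.9936 = 0.2375.
Interval: 0.2375 ± 1.282 × 1.0032 → [-1.048, 1.523].

[-1.048, 1.523]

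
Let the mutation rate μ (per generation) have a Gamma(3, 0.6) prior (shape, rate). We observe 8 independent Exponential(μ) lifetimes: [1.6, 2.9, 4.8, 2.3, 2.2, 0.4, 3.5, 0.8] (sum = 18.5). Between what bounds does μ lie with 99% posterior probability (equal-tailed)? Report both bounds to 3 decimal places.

Posterior: Gamma(3+8, 0.6+18.5) = Gamma(11, 19.1) (shape, rate).
Equal-tailed 99% interval: Gamma(11, 19.1) quantiles at 0.005 and 0.995.
Posterior mean ≈ 0.576, SD ≈ 0.174; a Normal approximation gives roughly [0.129, 1.023].
Exact: lower = 0.226; upper = 1.120.

[0.226, 1.120]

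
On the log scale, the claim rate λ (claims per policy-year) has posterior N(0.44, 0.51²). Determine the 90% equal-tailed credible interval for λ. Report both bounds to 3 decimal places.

[0.671, 3.593]

On the log scale the 90% interval is 0.44 ± 1.645 × 0.51 = [-0.3989, 1.2789].
Exponentiate: [e^-0.3989, e^1.2789] = [0.671, 3.593].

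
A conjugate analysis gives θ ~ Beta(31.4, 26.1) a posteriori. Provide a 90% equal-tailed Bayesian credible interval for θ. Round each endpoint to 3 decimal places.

Posterior: Beta(31.4, 26.1).
Equal-tailed 90% interval: the 0.05 and 0.95 quantiles of Beta(31.4, 26.1).
Posterior mean ≈ 0.546, SD ≈ 0.065; a Normal approximation gives roughly [0.439, 0.653].
Exact: F⁻¹(0.05) = 0.438; F⁻¹(0.95) = 0.652.

[0.438, 0.652]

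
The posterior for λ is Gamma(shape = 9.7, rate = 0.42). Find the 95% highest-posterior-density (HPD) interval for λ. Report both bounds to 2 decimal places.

[9.74, 37.88]

The posterior is unimodal and skewed, so the HPD interval has equal density at both endpoints and is the shortest 95% interval.
Solving f(9.74) = f(37.88) with F(37.88) − F(9.74) = 0.95 gives [9.74, 37.88].
For comparison, the equal-tailed interval is [10.93, 39.74]; the HPD is narrower and shifted toward the mode.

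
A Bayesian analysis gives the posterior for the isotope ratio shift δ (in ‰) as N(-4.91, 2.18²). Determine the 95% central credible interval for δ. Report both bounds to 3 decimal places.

The posterior is symmetric, so the 95% equal-tailed interval is δ = -4.91 ± z·2.18 with z = 1.960.
Half-width: 1.960 × 2.18 = 4.273.
-4.91 − 4.273 = -9.183; -4.91 + 4.273 = -0.637.

[-9.183, -0.637]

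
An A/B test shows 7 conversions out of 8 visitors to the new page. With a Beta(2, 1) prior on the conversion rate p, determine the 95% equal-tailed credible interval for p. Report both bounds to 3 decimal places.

Posterior: Beta(2+7, 1+1) = Beta(9, 2).
Equal-tailed 95% interval: the 0.025 and 0.975 quantiles of Beta(9, 2).
Posterior mean ≈ 0.818, SD ≈ 0.111; a Normal approximation gives roughly [0.600, 1.036].
Exact: F⁻¹(0.025) = 0.555; F⁻¹(0.975) = 0.975.

[0.555, 0.975]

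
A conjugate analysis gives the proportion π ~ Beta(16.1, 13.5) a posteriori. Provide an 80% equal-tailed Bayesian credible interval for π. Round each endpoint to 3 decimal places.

Posterior: Beta(16.1, 13.5).
Equal-tailed 80% interval: the 0.1 and 0.9 quantiles of Beta(16.1, 13.5).
Posterior mean ≈ 0.544, SD ≈ 0.090; a Normal approximation gives roughly [0.429, 0.659].
Exact: F⁻¹(0.1) = 0.427; F⁻¹(0.9) = 0.660.

[0.427, 0.660]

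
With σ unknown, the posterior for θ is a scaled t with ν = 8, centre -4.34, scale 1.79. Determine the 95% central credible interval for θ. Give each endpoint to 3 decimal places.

The t_8 distribution is symmetric; the 95% interval is -4.34 ± t·1.79 with t_{0.975,8} = 2.306.
Half-width: 2.306 × 1.79 = 4.128.
-4.34 − 4.128 = -8.468; -4.34 + 4.128 = -0.212.

[-8.468, -0.212]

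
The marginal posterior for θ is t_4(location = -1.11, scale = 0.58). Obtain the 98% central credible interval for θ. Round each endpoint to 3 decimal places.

[-3.283, 1.063]

The t_4 distribution is symmetric; the 98% interval is -1.11 ± t·0.58 with t_{0.99,4} = 3.747.
Half-width: 3.747 × 0.58 = 2.173.
-1.11 − 2.173 = -3.283; -1.11 + 2.173 = 1.063.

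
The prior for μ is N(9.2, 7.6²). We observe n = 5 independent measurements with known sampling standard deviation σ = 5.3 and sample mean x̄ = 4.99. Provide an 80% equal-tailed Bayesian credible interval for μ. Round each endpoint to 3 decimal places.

[2.463, 8.263]

Posterior precision = 1/7.6² + 5/5.3² = 0.0173 + 0.1780 = 0.1953, so posterior SD = 2.2627.
Posterior mean = (9.2/7.6² + 5·4.99/5.3²) / 0.1953 = 5.3632.
Interval: 5.3632 ± 1.282 × 2.2627 → [2.463, 8.263].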